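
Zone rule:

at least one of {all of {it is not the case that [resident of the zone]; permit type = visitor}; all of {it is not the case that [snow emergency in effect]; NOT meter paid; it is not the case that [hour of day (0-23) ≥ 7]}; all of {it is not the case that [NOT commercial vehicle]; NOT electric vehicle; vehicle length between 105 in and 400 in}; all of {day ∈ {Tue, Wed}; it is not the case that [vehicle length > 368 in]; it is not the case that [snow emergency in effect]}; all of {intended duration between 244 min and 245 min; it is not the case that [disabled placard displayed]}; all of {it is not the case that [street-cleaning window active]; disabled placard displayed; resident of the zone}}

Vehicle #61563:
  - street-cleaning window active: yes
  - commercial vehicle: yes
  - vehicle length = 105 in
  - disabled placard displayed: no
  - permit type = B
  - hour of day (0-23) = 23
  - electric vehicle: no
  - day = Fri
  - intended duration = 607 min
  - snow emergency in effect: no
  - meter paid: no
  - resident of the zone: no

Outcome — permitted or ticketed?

Atomic conditions:
  resident of the zone: no → false
  permit type = visitor: B == visitor is false
  snow emergency in effect: no → false
  NOT meter paid: no → true
  hour of day (0-23) ≥ 7: 23 ≥ 7 is true
  NOT commercial vehicle: yes → false
  NOT electric vehicle: no → true
  vehicle length between 105 in and 400 in: 105 in [105, 400] is true
  day ∈ {Tue, Wed}: Fri is not in the set → false
  vehicle length > 368 in: 105 > 368 is false
  intended duration between 244 min and 245 min: 607 in [244, 245] is false
  disabled placard displayed: no → false
  street-cleaning window active: yes → true
Combine:
[1.1] NOT false = true
[1] true AND false = false
[2.1] NOT false = true
[2.3] NOT true = false
[2] true AND true AND false = false
[3.1] NOT false = true
[3] true AND true AND true = true
[4.2] NOT false = true
[4.3] NOT false = true
[4] false AND true AND true = false
[5.2] NOT false = true
[5] false AND true = false
[6.1] NOT true = false
[6] false AND false AND false = false
[root] false OR false OR true OR false OR false OR false = true
Overall: true → permitted

Permitted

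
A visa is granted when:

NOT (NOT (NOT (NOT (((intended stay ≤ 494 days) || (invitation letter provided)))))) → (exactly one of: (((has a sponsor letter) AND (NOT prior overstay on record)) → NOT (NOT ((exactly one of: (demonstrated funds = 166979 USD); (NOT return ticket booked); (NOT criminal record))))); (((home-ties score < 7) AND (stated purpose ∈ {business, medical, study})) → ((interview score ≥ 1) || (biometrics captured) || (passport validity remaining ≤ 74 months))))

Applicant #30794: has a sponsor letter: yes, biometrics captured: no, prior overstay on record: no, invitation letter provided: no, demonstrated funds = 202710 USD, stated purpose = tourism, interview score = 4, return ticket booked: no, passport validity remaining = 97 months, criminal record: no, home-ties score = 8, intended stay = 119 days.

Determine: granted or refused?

Atomic conditions:
  intended stay ≤ 494 days: 119 ≤ 494 is true
  invitation letter provided: no → false
  has a sponsor letter: yes → true
  NOT prior overstay on record: no → true
  demonstrated funds = 166979 USD: 202710 == 166979 is false
  NOT return ticket booked: no → true
  NOT criminal record: no → true
  home-ties score < 7: 8 < 7 is false
  stated purpose ∈ {business, medical, study}: tourism is not in the set → false
  interview score ≥ 1: 4 ≥ 1 is true
  biometrics captured: no → false
  passport validity remaining ≤ 74 months: 97 ≤ 74 is false
Combine:
[1.1.1.1.1] true OR false = true
[1.1.1.1] NOT true = false
[1.1.1] NOT false = true
[1.1] NOT true = false
[1] NOT false = true
[2.1.1] true AND true = true
[2.1.2.1.1] exactly-one(false, true, true) = false
[2.1.2.1] NOT false = true
[2.1.2] NOT true = false
[2.1] true → false = false
[2.2.1] false AND false = false
[2.2.2] true OR false OR false = true
[2.2] false → true (antecedent false ⇒ implication holds) = true
[2] exactly-one(false, true) = true
[root] true → true = true
Overall: true → granted

Granted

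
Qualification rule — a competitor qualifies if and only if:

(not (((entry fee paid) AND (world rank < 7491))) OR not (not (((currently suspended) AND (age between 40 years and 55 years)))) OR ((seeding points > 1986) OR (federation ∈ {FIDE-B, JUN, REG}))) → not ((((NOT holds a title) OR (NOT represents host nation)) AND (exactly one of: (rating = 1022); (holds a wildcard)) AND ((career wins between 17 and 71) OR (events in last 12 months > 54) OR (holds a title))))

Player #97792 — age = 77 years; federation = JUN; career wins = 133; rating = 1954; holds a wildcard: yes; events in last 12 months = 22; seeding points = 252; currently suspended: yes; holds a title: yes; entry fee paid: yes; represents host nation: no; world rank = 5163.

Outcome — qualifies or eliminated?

Eliminated

Atomic conditions:
  entry fee paid: yes → true
  world rank < 7491: 5163 < 7491 is true
  currently suspended: yes → true
  age between 40 years and 55 years: 77 in [40, 55] is false
  seeding points > 1986: 252 > 1986 is false
  federation ∈ {FIDE-B, JUN, REG}: JUN is in the set → true
  NOT holds a title: yes → false
  NOT represents host nation: no → true
  rating = 1022: 1954 == 1022 is false
  holds a wildcard: yes → true
  career wins between 17 and 71: 133 in [17, 71] is false
  events in last 12 months > 54: 22 > 54 is false
  holds a title: yes → true
Combine:
[1.1.1] true AND true = true
[1.1] NOT true = false
[1.2.1.1] true AND false = false
[1.2.1] NOT false = true
[1.2] NOT true = false
[1.3] false OR true = true
[1] false OR false OR true = true
[2.1.1] false OR true = true
[2.1.2] exactly-one(false, true) = true
[2.1.3] false OR false OR true = true
[2.1] true AND true AND true = true
[2] NOT true = false
[root] true → false = false
Overall: false → eliminated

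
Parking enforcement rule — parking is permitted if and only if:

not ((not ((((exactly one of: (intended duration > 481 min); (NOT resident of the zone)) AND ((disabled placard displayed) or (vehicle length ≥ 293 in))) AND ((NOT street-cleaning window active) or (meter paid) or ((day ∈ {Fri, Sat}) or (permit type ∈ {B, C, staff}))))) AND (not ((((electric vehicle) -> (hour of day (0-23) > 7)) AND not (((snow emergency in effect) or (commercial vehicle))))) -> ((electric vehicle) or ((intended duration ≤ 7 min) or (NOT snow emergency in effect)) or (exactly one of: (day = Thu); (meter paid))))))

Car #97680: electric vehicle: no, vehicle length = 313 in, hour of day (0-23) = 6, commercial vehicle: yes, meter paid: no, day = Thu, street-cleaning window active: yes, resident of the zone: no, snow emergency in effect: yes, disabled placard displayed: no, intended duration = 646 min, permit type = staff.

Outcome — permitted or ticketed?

Atomic conditions:
  intended duration > 481 min: 646 > 481 is true
  NOT resident of the zone: no → true
  disabled placard displayed: no → false
  vehicle length ≥ 293 in: 313 ≥ 293 is true
  NOT street-cleaning window active: yes → false
  meter paid: no → false
  day ∈ {Fri, Sat}: Thu is not in the set → false
  permit type ∈ {B, C, staff}: staff is in the set → true
  electric vehicle: no → false
  hour of day (0-23) > 7: 6 > 7 is false
  snow emergency in effect: yes → true
  commercial vehicle: yes → true
  intended duration ≤ 7 min: 646 ≤ 7 is false
  NOT snow emergency in effect: yes → false
  day = Thu: Thu == Thu is true
Combine:
[1.1.1.1.1] exactly-one(true, true) = false
[1.1.1.1.2] false OR true = true
[1.1.1.1] false AND true = false
[1.1.1.2.3] false OR true = true
[1.1.1.2] false OR false OR true = true
[1.1.1] false AND true = false
[1.1] NOT false = true
[1.2.1.1.1] false → false (antecedent false ⇒ implication holds) = true
[1.2.1.1.2.1] true OR true = true
[1.2.1.1.2] NOT true = false
[1.2.1.1] true AND false = false
[1.2.1] NOT false = true
[1.2.2.2] false OR false = false
[1.2.2.3] exactly-one(true, false) = true
[1.2.2] false OR false OR true = true
[1.2] true → true = true
[1] true AND true = true
[root] NOT true = false
Overall: false → ticketed

Ticketed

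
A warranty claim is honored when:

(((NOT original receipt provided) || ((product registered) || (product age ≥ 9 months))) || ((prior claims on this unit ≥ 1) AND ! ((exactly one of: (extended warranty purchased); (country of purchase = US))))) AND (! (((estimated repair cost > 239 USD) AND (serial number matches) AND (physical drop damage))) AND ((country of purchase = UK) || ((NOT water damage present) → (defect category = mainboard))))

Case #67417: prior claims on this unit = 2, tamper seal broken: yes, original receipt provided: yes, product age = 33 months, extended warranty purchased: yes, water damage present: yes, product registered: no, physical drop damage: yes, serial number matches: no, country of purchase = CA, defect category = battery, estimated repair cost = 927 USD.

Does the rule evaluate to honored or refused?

Atomic conditions:
  NOT original receipt provided: yes → false
  product registered: no → false
  product age ≥ 9 months: 33 ≥ 9 is true
  prior claims on this unit ≥ 1: 2 ≥ 1 is true
  extended warranty purchased: yes → true
  country of purchase = US: CA == US is false
  estimated repair cost > 239 USD: 927 > 239 is true
  serial number matches: no → false
  physical drop damage: yes → true
  country of purchase = UK: CA == UK is false
  NOT water damage present: yes → false
  defect category = mainboard: battery == mainboard is false
Combine:
[1.1.2] false OR true = true
[1.1] false OR true = true
[1.2.2.1] exactly-one(true, false) = true
[1.2.2] NOT true = false
[1.2] true AND false = false
[1] true OR false = true
[2.1.1] true AND false AND true = false
[2.1] NOT false = true
[2.2.2] false → false (antecedent false ⇒ implication holds) = true
[2.2] false OR true = true
[2] true AND true = true
[root] true AND true = true
Overall: true → honored

Honored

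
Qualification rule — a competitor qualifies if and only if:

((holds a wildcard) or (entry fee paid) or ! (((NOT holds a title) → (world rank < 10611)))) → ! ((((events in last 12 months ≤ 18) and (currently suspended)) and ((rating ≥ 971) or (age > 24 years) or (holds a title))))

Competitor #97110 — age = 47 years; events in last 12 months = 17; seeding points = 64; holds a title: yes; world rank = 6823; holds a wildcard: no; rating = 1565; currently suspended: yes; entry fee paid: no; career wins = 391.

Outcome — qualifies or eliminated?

Atomic conditions:
  holds a wildcard: no → false
  entry fee paid: no → false
  NOT holds a title: yes → false
  world rank < 10611: 6823 < 10611 is true
  events in last 12 months ≤ 18: 17 ≤ 18 is true
  currently suspended: yes → true
  rating ≥ 971: 1565 ≥ 971 is true
  age > 24 years: 47 > 24 is true
  holds a title: yes → true
Combine:
[1.3.1] false → true (antecedent false ⇒ implication holds) = true
[1.3] NOT true = false
[1] false OR false OR false = false
[2.1.1] true AND true = true
[2.1.2] true OR true OR true = true
[2.1] true AND true = true
[2] NOT true = false
[root] false → false (antecedent false ⇒ implication holds) = true
Overall: true → qualifies

Qualifies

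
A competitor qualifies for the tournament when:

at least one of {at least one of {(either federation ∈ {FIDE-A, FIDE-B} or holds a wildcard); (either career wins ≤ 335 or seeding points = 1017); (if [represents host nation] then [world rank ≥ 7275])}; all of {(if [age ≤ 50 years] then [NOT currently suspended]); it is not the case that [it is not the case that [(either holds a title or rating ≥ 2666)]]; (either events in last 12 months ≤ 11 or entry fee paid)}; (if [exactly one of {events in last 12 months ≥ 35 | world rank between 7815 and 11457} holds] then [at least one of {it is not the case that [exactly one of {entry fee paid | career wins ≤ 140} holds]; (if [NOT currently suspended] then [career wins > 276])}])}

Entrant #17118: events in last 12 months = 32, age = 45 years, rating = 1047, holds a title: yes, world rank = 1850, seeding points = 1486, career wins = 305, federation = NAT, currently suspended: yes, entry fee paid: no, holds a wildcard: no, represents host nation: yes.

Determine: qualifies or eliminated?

Qualifies

Atomic conditions:
  federation ∈ {FIDE-A, FIDE-B}: NAT is not in the set → false
  holds a wildcard: no → false
  career wins ≤ 335: 305 ≤ 335 is true
  seeding points = 1017: 1486 == 1017 is false
  represents host nation: yes → true
  world rank ≥ 7275: 1850 ≥ 7275 is false
  age ≤ 50 years: 45 ≤ 50 is true
  NOT currently suspended: yes → false
  holds a title: yes → true
  rating ≥ 2666: 1047 ≥ 2666 is false
  events in last 12 months ≤ 11: 32 ≤ 11 is false
  entry fee paid: no → false
  events in last 12 months ≥ 35: 32 ≥ 35 is false
  world rank between 7815 and 11457: 1850 in [7815, 11457] is false
  career wins ≤ 140: 305 ≤ 140 is false
  career wins > 276: 305 > 276 is true
Combine:
[1.1] false OR false = false
[1.2] true OR false = true
[1.3] true → false = false
[1] false OR true OR false = true
[2.1] true → false = false
[2.2.1.1] true OR false = true
[2.2.1] NOT true = false
[2.2] NOT false = true
[2.3] false OR false = false
[2] false AND true AND false = false
[3.1] exactly-one(false, false) = false
[3.2.1.1] exactly-one(false, false) = false
[3.2.1] NOT false = true
[3.2.2] false → true (antecedent false ⇒ implication holds) = true
[3.2] true OR true = true
[3] false → true (antecedent false ⇒ implication holds) = true
[root] true OR false OR true = true
Overall: true → qualifies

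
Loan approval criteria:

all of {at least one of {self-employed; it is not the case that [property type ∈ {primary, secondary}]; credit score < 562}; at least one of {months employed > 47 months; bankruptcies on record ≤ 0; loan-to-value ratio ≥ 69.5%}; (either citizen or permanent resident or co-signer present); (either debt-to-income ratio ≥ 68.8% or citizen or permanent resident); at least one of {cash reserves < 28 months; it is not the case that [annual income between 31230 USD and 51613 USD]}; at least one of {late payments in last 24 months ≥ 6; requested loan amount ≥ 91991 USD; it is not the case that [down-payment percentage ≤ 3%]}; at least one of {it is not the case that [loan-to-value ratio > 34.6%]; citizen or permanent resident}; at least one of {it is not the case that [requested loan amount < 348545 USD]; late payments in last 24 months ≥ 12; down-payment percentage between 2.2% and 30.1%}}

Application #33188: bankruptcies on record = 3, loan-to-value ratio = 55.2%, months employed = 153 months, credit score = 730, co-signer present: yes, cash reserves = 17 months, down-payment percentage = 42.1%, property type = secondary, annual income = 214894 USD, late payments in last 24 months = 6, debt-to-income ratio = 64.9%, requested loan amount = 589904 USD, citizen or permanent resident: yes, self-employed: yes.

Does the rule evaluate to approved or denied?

Approved

Atomic conditions:
  self-employed: yes → true
  property type ∈ {primary, secondary}: secondary is in the set → true
  credit score < 562: 730 < 562 is false
  months employed > 47 months: 153 > 47 is true
  bankruptcies on record ≤ 0: 3 ≤ 0 is false
  loan-to-value ratio ≥ 69.5%: 55.2 ≥ 69.5 is false
  citizen or permanent resident: yes → true
  co-signer present: yes → true
  debt-to-income ratio ≥ 68.8%: 64.9 ≥ 68.8 is false
  cash reserves < 28 months: 17 < 28 is true
  annual income between 31230 USD and 51613 USD: 214894 in [31230, 51613] is false
  late payments in last 24 months ≥ 6: 6 ≥ 6 is true
  requested loan amount ≥ 91991 USD: 589904 ≥ 91991 is true
  down-payment percentage ≤ 3%: 42.1 ≤ 3 is false
  loan-to-value ratio > 34.6%: 55.2 > 34.6 is true
  requested loan amount < 348545 USD: 589904 < 348545 is false
  late payments in last 24 months ≥ 12: 6 ≥ 12 is false
  down-payment percentage between 2.2% and 30.1%: 42.1 in [2.2, 30.1] is false
Combine:
[1.2] NOT true = false
[1] true OR false OR false = true
[2] true OR false OR false = true
[3] true OR true = true
[4] false OR true = true
[5.2] NOT false = true
[5] true OR true = true
[6.3] NOT false = true
[6] true OR true OR true = true
[7.1] NOT true = false
[7] false OR true = true
[8.1] NOT false = true
[8] true OR false OR false = true
[root] true AND true AND true AND true AND true AND true AND true AND true = true
Overall: true → approved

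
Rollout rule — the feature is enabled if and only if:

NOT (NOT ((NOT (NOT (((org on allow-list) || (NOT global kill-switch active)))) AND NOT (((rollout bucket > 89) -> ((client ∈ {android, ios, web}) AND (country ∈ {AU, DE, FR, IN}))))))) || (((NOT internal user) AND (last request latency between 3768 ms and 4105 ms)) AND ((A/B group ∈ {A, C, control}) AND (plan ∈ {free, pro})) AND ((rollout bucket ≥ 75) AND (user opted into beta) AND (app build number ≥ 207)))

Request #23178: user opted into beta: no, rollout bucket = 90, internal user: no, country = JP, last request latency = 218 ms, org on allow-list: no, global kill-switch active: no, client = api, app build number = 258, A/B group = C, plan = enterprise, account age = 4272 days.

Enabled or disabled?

Enabled

Atomic conditions:
  org on allow-list: no → false
  NOT global kill-switch active: no → true
  rollout bucket > 89: 90 > 89 is true
  client ∈ {android, ios, web}: api is not in the set → false
  country ∈ {AU, DE, FR, IN}: JP is not in the set → false
  NOT internal user: no → true
  last request latency between 3768 ms and 4105 ms: 218 in [3768, 4105] is false
  A/B group ∈ {A, C, control}: C is in the set → true
  plan ∈ {free, pro}: enterprise is not in the set → false
  rollout bucket ≥ 75: 90 ≥ 75 is true
  user opted into beta: no → false
  app build number ≥ 207: 258 ≥ 207 is true
Combine:
[1.1.1.1.1.1] false OR true = true
[1.1.1.1.1] NOT true = false
[1.1.1.1] NOT false = true
[1.1.1.2.1.2] false AND false = false
[1.1.1.2.1] true → false = false
[1.1.1.2] NOT false = true
[1.1.1] true AND true = true
[1.1] NOT true = false
[1] NOT false = true
[2.1] true AND false = false
[2.2] true AND false = false
[2.3] true AND false AND true = false
[2] false AND false AND false = false
[root] true OR false = true
Overall: true → enabled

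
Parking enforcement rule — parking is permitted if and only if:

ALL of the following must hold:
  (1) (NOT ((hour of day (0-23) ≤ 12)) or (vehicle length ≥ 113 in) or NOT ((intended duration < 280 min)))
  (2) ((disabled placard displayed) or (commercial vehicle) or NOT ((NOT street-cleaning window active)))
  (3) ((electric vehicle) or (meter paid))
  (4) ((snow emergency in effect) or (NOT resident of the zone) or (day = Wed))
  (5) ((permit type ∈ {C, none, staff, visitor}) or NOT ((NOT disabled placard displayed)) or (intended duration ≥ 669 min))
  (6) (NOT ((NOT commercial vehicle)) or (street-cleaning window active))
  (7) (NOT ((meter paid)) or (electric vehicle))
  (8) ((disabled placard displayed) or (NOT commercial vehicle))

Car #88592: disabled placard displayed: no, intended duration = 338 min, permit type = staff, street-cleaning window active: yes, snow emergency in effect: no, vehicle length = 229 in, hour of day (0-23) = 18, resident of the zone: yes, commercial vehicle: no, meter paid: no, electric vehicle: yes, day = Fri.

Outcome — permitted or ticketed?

Atomic conditions:
  hour of day (0-23) ≤ 12: 18 ≤ 12 is false
  vehicle length ≥ 113 in: 229 ≥ 113 is true
  intended duration < 280 min: 338 < 280 is false
  disabled placard displayed: no → false
  commercial vehicle: no → false
  NOT street-cleaning window active: yes → false
  electric vehicle: yes → true
  meter paid: no → false
  snow emergency in effect: no → false
  NOT resident of the zone: yes → false
  day = Wed: Fri == Wed is false
  permit type ∈ {C, none, staff, visitor}: staff is in the set → true
  NOT disabled placard displayed: no → true
  intended duration ≥ 669 min: 338 ≥ 669 is false
  NOT commercial vehicle: no → true
  street-cleaning window active: yes → true
Combine:
[1.1] NOT false = true
[1.3] NOT false = true
[1] true OR true OR true = true
[2.3] NOT false = true
[2] false OR false OR true = true
[3] true OR false = true
[4] false OR false OR false = false
[5.2] NOT true = false
[5] true OR false OR false = true
[6.1] NOT true = false
[6] false OR true = true
[7.1] NOT false = true
[7] true OR true = true
[8] false OR true = true
[root] true AND true AND true AND false AND true AND true AND true AND true = false
Overall: false → ticketed

Ticketed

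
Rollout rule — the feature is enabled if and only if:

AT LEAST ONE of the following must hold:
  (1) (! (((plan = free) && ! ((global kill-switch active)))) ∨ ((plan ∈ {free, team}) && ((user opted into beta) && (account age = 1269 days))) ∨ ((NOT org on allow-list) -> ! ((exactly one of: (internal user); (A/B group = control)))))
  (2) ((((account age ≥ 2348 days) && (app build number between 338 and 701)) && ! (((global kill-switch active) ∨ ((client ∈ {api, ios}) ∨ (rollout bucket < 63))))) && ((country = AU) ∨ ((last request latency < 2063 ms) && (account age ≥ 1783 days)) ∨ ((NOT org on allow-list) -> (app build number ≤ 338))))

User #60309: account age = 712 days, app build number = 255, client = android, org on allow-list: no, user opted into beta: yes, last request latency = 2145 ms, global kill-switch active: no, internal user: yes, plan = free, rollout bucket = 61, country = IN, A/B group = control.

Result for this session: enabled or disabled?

Atomic conditions:
  plan = free: free == free is true
  global kill-switch active: no → false
  plan ∈ {free, team}: free is in the set → true
  user opted into beta: yes → true
  account age = 1269 days: 712 == 1269 is false
  NOT org on allow-list: no → true
  internal user: yes → true
  A/B group = control: control == control is true
  account age ≥ 2348 days: 712 ≥ 2348 is false
  app build number between 338 and 701: 255 in [338, 701] is false
  client ∈ {api, ios}: android is not in the set → false
  rollout bucket < 63: 61 < 63 is true
  country = AU: IN == AU is false
  last request latency < 2063 ms: 2145 < 2063 is false
  account age ≥ 1783 days: 712 ≥ 1783 is false
  app build number ≤ 338: 255 ≤ 338 is true
Combine:
[1.1.1.2] NOT false = true
[1.1.1] true AND true = true
[1.1] NOT true = false
[1.2.2] true AND false = false
[1.2] true AND false = false
[1.3.2.1] exactly-one(true, true) = false
[1.3.2] NOT false = true
[1.3] true → true = true
[1] false OR false OR true = true
[2.1.1] false AND false = false
[2.1.2.1.2] false OR true = true
[2.1.2.1] false OR true = true
[2.1.2] NOT true = false
[2.1] false AND false = false
[2.2.2] false AND false = false
[2.2.3] true → true = true
[2.2] false OR false OR true = true
[2] false AND true = false
[root] true OR false = true
Overall: true → enabled

Enabled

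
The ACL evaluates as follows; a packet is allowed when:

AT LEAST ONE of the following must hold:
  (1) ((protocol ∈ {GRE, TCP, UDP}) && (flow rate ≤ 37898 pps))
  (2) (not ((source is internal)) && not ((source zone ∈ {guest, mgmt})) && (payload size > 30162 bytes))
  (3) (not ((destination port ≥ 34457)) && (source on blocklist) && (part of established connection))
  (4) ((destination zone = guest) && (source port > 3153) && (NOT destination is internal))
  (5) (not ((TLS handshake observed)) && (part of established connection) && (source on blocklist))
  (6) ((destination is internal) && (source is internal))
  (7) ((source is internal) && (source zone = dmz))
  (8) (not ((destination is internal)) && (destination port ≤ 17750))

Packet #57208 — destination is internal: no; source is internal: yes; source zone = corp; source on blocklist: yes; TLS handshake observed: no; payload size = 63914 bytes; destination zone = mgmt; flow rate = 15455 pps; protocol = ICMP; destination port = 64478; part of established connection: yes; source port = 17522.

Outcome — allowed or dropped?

Allowed

Atomic conditions:
  protocol ∈ {GRE, TCP, UDP}: ICMP is not in the set → false
  flow rate ≤ 37898 pps: 15455 ≤ 37898 is true
  source is internal: yes → true
  source zone ∈ {guest, mgmt}: corp is not in the set → false
  payload size > 30162 bytes: 63914 > 30162 is true
  destination port ≥ 34457: 64478 ≥ 34457 is true
  source on blocklist: yes → true
  part of established connection: yes → true
  destination zone = guest: mgmt == guest is false
  source port > 3153: 17522 > 3153 is true
  NOT destination is internal: no → true
  TLS handshake observed: no → false
  destination is internal: no → false
  source zone = dmz: corp == dmz is false
  destination port ≤ 17750: 64478 ≤ 17750 is false
Combine:
[1] false AND true = false
[2.1] NOT true = false
[2.2] NOT false = true
[2] false AND true AND true = false
[3.1] NOT true = false
[3] false AND true AND true = false
[4] false AND true AND true = false
[5.1] NOT false = true
[5] true AND true AND true = true
[6] false AND true = false
[7] true AND false = false
[8.1] NOT false = true
[8] true AND false = false
[root] false OR false OR false OR false OR true OR false OR false OR false = true
Overall: true → allowed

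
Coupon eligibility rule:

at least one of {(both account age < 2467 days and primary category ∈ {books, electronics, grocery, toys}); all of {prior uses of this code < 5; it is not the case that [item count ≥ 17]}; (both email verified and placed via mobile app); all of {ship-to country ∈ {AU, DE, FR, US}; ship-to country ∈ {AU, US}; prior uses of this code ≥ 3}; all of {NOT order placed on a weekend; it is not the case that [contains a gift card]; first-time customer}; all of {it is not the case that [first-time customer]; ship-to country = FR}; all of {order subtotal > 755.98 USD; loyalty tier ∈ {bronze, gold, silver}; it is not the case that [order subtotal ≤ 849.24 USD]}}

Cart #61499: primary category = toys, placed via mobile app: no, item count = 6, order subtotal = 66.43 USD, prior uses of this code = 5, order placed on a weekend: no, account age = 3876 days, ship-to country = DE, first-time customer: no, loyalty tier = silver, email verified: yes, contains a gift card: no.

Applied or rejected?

Rejected

Atomic conditions:
  account age < 2467 days: 3876 < 2467 is false
  primary category ∈ {books, electronics, grocery, toys}: toys is in the set → true
  prior uses of this code < 5: 5 < 5 is false
  item count ≥ 17: 6 ≥ 17 is false
  email verified: yes → true
  placed via mobile app: no → false
  ship-to country ∈ {AU, DE, FR, US}: DE is in the set → true
  ship-to country ∈ {AU, US}: DE is not in the set → false
  prior uses of this code ≥ 3: 5 ≥ 3 is true
  NOT order placed on a weekend: no → true
  contains a gift card: no → false
  first-time customer: no → false
  ship-to country = FR: DE == FR is false
  order subtotal > 755.98 USD: 66.43 > 755.98 is false
  loyalty tier ∈ {bronze, gold, silver}: silver is in the set → true
  order subtotal ≤ 849.24 USD: 66.43 ≤ 849.24 is true
Combine:
[1] false AND true = false
[2.2] NOT false = true
[2] false AND true = false
[3] true AND false = false
[4] true AND false AND true = false
[5.2] NOT false = true
[5] true AND true AND false = false
[6.1] NOT false = true
[6] true AND false = false
[7.3] NOT true = false
[7] false AND true AND false = false
[root] false OR false OR false OR false OR false OR false OR false = false
Overall: false → rejected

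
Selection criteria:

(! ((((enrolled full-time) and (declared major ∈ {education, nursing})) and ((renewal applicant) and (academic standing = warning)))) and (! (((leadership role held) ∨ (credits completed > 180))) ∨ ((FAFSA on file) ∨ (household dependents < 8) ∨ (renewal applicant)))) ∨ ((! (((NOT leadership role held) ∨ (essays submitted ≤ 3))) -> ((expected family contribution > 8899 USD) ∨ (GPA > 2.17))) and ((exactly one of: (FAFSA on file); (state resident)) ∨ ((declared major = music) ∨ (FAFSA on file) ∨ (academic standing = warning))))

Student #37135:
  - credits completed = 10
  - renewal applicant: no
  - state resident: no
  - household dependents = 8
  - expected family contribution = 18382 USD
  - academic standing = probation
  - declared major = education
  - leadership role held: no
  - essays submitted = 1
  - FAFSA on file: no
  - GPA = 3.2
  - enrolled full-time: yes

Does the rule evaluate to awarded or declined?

Awarded

Atomic conditions:
  enrolled full-time: yes → true
  declared major ∈ {education, nursing}: education is in the set → true
  renewal applicant: no → false
  academic standing = warning: probation == warning is false
  leadership role held: no → false
  credits completed > 180: 10 > 180 is false
  FAFSA on file: no → false
  household dependents < 8: 8 < 8 is false
  NOT leadership role held: no → true
  essays submitted ≤ 3: 1 ≤ 3 is true
  expected family contribution > 8899 USD: 18382 > 8899 is true
  GPA > 2.17: 3.2 > 2.17 is true
  state resident: no → false
  declared major = music: education == music is false
Combine:
[1.1.1.1] true AND true = true
[1.1.1.2] false AND false = false
[1.1.1] true AND false = false
[1.1] NOT false = true
[1.2.1.1] false OR false = false
[1.2.1] NOT false = true
[1.2.2] false OR false OR false = false
[1.2] true OR false = true
[1] true AND true = true
[2.1.1.1] true OR true = true
[2.1.1] NOT true = false
[2.1.2] true OR true = true
[2.1] false → true (antecedent false ⇒ implication holds) = true
[2.2.1] exactly-one(false, false) = false
[2.2.2] false OR false OR false = false
[2.2] false OR false = false
[2] true AND false = false
[root] true OR false = true
Overall: true → awarded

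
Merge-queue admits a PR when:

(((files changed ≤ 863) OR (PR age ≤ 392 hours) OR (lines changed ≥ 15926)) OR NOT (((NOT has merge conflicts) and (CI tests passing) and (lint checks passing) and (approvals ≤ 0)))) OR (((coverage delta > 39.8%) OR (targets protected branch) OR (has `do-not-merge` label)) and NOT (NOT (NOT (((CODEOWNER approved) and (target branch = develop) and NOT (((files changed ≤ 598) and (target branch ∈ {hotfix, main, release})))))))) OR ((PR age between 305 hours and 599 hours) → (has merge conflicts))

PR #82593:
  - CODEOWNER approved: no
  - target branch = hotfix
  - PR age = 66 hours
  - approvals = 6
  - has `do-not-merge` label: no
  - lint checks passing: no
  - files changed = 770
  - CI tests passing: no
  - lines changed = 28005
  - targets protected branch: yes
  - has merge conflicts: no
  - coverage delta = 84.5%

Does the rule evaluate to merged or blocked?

Merged

Atomic conditions:
  files changed ≤ 863: 770 ≤ 863 is true
  PR age ≤ 392 hours: 66 ≤ 392 is true
  lines changed ≥ 15926: 28005 ≥ 15926 is true
  NOT has merge conflicts: no → true
  CI tests passing: no → false
  lint checks passing: no → false
  approvals ≤ 0: 6 ≤ 0 is false
  coverage delta > 39.8%: 84.5 > 39.8 is true
  targets protected branch: yes → true
  has `do-not-merge` label: no → false
  CODEOWNER approved: no → false
  target branch = develop: hotfix == develop is false
  files changed ≤ 598: 770 ≤ 598 is false
  target branch ∈ {hotfix, main, release}: hotfix is in the set → true
  PR age between 305 hours and 599 hours: 66 in [305, 599] is false
  has merge conflicts: no → false
Combine:
[1.1] true OR true OR true = true
[1.2.1] true AND false AND false AND false = false
[1.2] NOT false = true
[1] true OR true = true
[2.1] true OR true OR false = true
[2.2.1.1.1.3.1] false AND true = false
[2.2.1.1.1.3] NOT false = true
[2.2.1.1.1] false AND false AND true = false
[2.2.1.1] NOT false = true
[2.2.1] NOT true = false
[2.2] NOT false = true
[2] true AND true = true
[3] false → false (antecedent false ⇒ implication holds) = true
[root] true OR true OR true = true
Overall: true → merged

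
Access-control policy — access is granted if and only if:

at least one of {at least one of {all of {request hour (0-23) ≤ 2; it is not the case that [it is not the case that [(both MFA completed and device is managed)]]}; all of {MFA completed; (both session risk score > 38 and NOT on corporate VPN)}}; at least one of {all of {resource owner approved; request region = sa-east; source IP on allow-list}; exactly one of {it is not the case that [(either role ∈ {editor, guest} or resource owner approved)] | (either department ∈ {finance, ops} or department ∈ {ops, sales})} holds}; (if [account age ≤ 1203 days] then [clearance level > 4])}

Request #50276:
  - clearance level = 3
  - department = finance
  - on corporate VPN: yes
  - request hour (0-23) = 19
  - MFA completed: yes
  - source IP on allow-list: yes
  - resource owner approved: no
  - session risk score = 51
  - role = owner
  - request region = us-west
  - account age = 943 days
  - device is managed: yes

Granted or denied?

Atomic conditions:
  request hour (0-23) ≤ 2: 19 ≤ 2 is false
  MFA completed: yes → true
  device is managed: yes → true
  session risk score > 38: 51 > 38 is true
  NOT on corporate VPN: yes → false
  resource owner approved: no → false
  request region = sa-east: us-west == sa-east is false
  source IP on allow-list: yes → true
  role ∈ {editor, guest}: owner is not in the set → false
  department ∈ {finance, ops}: finance is in the set → true
  department ∈ {ops, sales}: finance is not in the set → false
  account age ≤ 1203 days: 943 ≤ 1203 is true
  clearance level > 4: 3 > 4 is false
Combine:
[1.1.2.1.1] true AND true = true
[1.1.2.1] NOT true = false
[1.1.2] NOT false = true
[1.1] false AND true = false
[1.2.2] true AND false = false
[1.2] true AND false = false
[1] false OR false = false
[2.1] false AND false AND true = false
[2.2.1.1] false OR false = false
[2.2.1] NOT false = true
[2.2.2] true OR false = true
[2.2] exactly-one(true, true) = false
[2] false OR false = false
[3] true → false = false
[root] false OR false OR false = false
Overall: false → denied

Denied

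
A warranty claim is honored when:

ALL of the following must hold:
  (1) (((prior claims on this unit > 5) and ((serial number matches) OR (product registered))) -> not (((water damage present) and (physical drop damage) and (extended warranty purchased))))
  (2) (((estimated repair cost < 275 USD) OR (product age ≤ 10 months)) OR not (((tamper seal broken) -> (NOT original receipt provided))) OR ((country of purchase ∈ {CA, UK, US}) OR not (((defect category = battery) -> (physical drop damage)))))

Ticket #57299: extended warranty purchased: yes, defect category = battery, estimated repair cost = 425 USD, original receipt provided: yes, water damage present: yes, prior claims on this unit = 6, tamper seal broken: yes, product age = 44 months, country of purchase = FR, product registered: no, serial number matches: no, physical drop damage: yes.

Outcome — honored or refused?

Honored

Atomic conditions:
  prior claims on this unit > 5: 6 > 5 is true
  serial number matches: no → false
  product registered: no → false
  water damage present: yes → true
  physical drop damage: yes → true
  extended warranty purchased: yes → true
  estimated repair cost < 275 USD: 425 < 275 is false
  product age ≤ 10 months: 44 ≤ 10 is false
  tamper seal broken: yes → true
  NOT original receipt provided: yes → false
  country of purchase ∈ {CA, UK, US}: FR is not in the set → false
  defect category = battery: battery == battery is true
Combine:
[1.1.2] false OR false = false
[1.1] true AND false = false
[1.2.1] true AND true AND true = true
[1.2] NOT true = false
[1] false → false (antecedent false ⇒ implication holds) = true
[2.1] false OR false = false
[2.2.1] true → false = false
[2.2] NOT false = true
[2.3.2.1] true → true = true
[2.3.2] NOT true = false
[2.3] false OR false = false
[2] false OR true OR false = true
[root] true AND true = true
Overall: true → honored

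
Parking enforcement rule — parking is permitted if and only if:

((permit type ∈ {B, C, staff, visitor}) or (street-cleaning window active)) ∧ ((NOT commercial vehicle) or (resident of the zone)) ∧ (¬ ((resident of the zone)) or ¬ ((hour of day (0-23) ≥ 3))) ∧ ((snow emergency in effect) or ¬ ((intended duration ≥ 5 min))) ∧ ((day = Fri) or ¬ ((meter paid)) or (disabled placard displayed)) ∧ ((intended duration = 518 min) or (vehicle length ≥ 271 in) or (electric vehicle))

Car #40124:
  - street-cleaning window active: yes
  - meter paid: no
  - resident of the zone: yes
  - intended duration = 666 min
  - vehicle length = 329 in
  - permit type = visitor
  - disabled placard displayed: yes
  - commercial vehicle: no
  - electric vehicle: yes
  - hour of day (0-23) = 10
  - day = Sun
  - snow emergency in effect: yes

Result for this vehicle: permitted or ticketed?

Ticketed

Atomic conditions:
  permit type ∈ {B, C, staff, visitor}: visitor is in the set → true
  street-cleaning window active: yes → true
  NOT commercial vehicle: no → true
  resident of the zone: yes → true
  hour of day (0-23) ≥ 3: 10 ≥ 3 is true
  snow emergency in effect: yes → true
  intended duration ≥ 5 min: 666 ≥ 5 is true
  day = Fri: Sun == Fri is false
  meter paid: no → false
  disabled placard displayed: yes → true
  intended duration = 518 min: 666 == 518 is false
  vehicle length ≥ 271 in: 329 ≥ 271 is true
  electric vehicle: yes → true
Combine:
[1] true OR true = true
[2] true OR true = true
[3.1] NOT true = false
[3.2] NOT true = false
[3] false OR false = false
[4.2] NOT true = false
[4] true OR false = true
[5.2] NOT false = true
[5] false OR true OR true = true
[6] false OR true OR true = true
[root] true AND true AND false AND true AND true AND true = false
Overall: false → ticketed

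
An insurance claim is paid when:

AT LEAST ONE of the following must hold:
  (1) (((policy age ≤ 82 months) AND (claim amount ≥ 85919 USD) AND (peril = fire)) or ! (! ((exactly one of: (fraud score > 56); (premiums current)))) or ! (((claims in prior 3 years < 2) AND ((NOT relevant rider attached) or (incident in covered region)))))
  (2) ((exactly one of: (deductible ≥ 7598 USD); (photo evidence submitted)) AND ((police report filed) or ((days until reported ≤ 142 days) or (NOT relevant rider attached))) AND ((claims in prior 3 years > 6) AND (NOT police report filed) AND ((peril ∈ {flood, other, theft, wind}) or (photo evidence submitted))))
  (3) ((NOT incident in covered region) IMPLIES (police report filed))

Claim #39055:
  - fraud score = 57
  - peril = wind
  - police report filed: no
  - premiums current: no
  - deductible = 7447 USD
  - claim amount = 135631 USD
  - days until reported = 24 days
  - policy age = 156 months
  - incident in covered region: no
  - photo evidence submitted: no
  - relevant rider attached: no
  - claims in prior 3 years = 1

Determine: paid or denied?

Paid

Atomic conditions:
  policy age ≤ 82 months: 156 ≤ 82 is false
  claim amount ≥ 85919 USD: 135631 ≥ 85919 is true
  peril = fire: wind == fire is false
  fraud score > 56: 57 > 56 is true
  premiums current: no → false
  claims in prior 3 years < 2: 1 < 2 is true
  NOT relevant rider attached: no → true
  incident in covered region: no → false
  deductible ≥ 7598 USD: 7447 ≥ 7598 is false
  photo evidence submitted: no → false
  police report filed: no → false
  days until reported ≤ 142 days: 24 ≤ 142 is true
  claims in prior 3 years > 6: 1 > 6 is false
  NOT police report filed: no → true
  peril ∈ {flood, other, theft, wind}: wind is in the set → true
  NOT incident in covered region: no → true
Combine:
[1.1] false AND true AND false = false
[1.2.1.1] exactly-one(true, false) = true
[1.2.1] NOT true = false
[1.2] NOT false = true
[1.3.1.2] true OR false = true
[1.3.1] true AND true = true
[1.3] NOT true = false
[1] false OR true OR false = true
[2.1] exactly-one(false, false) = false
[2.2.2] true OR true = true
[2.2] false OR true = true
[2.3.3] true OR false = true
[2.3] false AND true AND true = false
[2] false AND true AND false = false
[3] true → false = false
[root] true OR false OR false = true
Overall: true → paid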